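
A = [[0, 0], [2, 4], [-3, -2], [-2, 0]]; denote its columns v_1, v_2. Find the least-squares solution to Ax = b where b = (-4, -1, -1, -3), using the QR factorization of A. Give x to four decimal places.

x = (1.1667, -0.9167)

e_1 = v_1/‖v_1‖ = (0, 2, -3, -2)/4.1231 = (0.0000, 0.4851, -0.7276, -0.4851).
r_{12} = e_1·v_2 = 3.3955.
u_2 = v_2 − 3.3955·e_1 = (0.0000, 2.3529, 0.4706, 1.6471).
‖u_2‖ = 2.9104, so e_2 = (0.0000, 0.8085, 0.1617, 0.5659).
Qᵀb = (1.6977, -2.6679).
Back-substitute: x_2 = -2.6679/2.9104 = -0.9167.
x_1 = (1.6977 − 3.3955·(-0.9167))/4.1231 = 1.1667.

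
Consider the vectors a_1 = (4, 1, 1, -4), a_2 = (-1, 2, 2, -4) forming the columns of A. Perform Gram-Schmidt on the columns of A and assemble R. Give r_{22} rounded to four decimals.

r_{22} = 4.1798

q_1 = a_1/‖a_1‖ = (4, 1, 1, -4)/5.8310 = (0.6860, 0.1715, 0.1715, -0.6860).
r_{12} = q_1·a_2 = 2.7440.
u_2 = a_2 − 2.7440·q_1 = (-2.8824, 1.5294, 1.5294, -2.1176).
r_{22} = ‖u_2‖ = 4.1798.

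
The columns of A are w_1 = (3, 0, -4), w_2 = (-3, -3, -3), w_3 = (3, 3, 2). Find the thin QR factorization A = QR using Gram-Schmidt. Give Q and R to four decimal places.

w_1 = (3, 0, -4); ‖w_1‖ = 5.0000, so q_1 = (0.6000, 0.0000, -0.8000).
q_1·w_2 = 0.6000·(-3) + 0.0000·(-3) + (-0.8000)·(-3) = 0.6000.
u_2 = w_2 − 0.6000·q_1 = (-3.3600, -3.0000, -2.5200).
‖u_2‖ = 5.1614, so q_2 = (-0.6510, -0.5812, -0.4882).
q_1·w_3 = 0.6000·3 + 0.0000·3 + (-0.8000)·2 = 0.2000; q_2·w_3 = (-0.6510)·3 + (-0.5812)·3 + (-0.4882)·2 = -4.6732.
u_3 = w_3 − 0.2000·q_1 + 4.6732·q_2 = (-0.1622, 0.2838, -0.1216).
‖u_3‖ = 0.3487, so q_3 = (-0.4650, 0.8137, -0.3487).

Q = [[0.6000, -0.6510, -0.4650], [0.0000, -0.5812, 0.8137], [-0.8000, -0.4882, -0.3487]], R = [[5.0000, 0.6000, 0.2000], [0.0000, 5.1614, -4.6732], [0.0000, 0.0000, 0.3487]]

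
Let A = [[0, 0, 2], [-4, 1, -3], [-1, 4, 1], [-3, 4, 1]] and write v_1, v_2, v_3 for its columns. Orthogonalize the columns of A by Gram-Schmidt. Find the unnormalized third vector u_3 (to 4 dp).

u_3 = (2.0000, -0.4541, -0.7380, 0.8515)

v_1 = (0, -4, -1, -3); ‖v_1‖ = 5.0990, so q_1 = (0.0000, -0.7845, -0.1961, -0.5883).
q_1·v_2 = 0.0000·0 + (-0.7845)·1 + (-0.1961)·4 + (-0.5883)·4 = -3.9223.
u_2 = v_2 + 3.9223·q_1 = (0.0000, -2.0769, 3.2308, 1.6923).
‖u_2‖ = 4.1971, so q_2 = (0.0000, -0.4949, 0.7698, 0.4032).
q_1·v_3 = 0.0000·2 + (-0.7845)·(-3) + (-0.1961)·1 + (-0.5883)·1 = 1.5689; q_2·v_3 = 0.0000·2 + (-0.4949)·(-3) + 0.7698·1 + 0.4032·1 = 2.6575.
u_3 = v_3 − 1.5689·q_1 − 2.6575·q_2 = (2.0000, -0.4541, -0.7380, 0.8515).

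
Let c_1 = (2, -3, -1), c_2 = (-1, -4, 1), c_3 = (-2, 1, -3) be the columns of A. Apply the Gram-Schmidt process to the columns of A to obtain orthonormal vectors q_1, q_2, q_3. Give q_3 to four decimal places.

q_3 = (-0.5353, -0.0765, -0.8412)

c_1 = (2, -3, -1); ‖c_1‖ = 3.7417, so q_1 = (0.5345, -0.8018, -0.2673).
q_1·c_2 = 0.5345·(-1) + (-0.8018)·(-4) + (-0.2673)·1 = 2.4054.
u_2 = c_2 − 2.4054·q_1 = (-2.2857, -2.0714, 1.6429).
‖u_2‖ = 3.4949, so q_2 = (-0.6540, -0.5927, 0.4701).
q_1·c_3 = 0.5345·(-2) + (-0.8018)·1 + (-0.2673)·(-3) = -1.0690; q_2·c_3 = (-0.6540)·(-2) + (-0.5927)·1 + 0.4701·(-3) = -0.6949.
u_3 = c_3 + 1.0690·q_1 + 0.6949·q_2 = (-1.8830, -0.2690, -2.9591).
‖u_3‖ = 3.5177, so q_3 = (-0.5353, -0.0765, -0.8412).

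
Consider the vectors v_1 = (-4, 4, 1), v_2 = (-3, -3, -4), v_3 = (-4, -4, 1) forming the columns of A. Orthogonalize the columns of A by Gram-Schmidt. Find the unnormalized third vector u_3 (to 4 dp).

e_1 = v_1/‖v_1‖ = (-4, 4, 1)/5.7446 = (-0.6963, 0.6963, 0.1741).
r_{12} = e_1·v_2 = -0.6963.
u_2 = v_2 + 0.6963·e_1 = (-3.4848, -2.5152, -3.8788).
‖u_2‖ = 5.7892, so e_2 = (-0.6020, -0.4345, -0.6700).
r_{13} = e_1·v_3 = 0.1741; r_{23} = e_2·v_3 = 3.4756.
u_3 = v_3 − 0.1741·e_1 − 3.4756·e_2 = (-1.7866, -2.6112, 3.2984).

u_3 = (-1.7866, -2.6112, 3.2984)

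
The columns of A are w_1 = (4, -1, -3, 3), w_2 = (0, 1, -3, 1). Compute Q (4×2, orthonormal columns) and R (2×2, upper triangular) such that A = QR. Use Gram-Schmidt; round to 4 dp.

w_1 = (4, -1, -3, 3); ‖w_1‖ = 5.9161, so e_1 = (0.6761, -0.1690, -0.5071, 0.5071).
e_1·w_2 = 0.6761·0 + (-0.1690)·1 + (-0.5071)·(-3) + 0.5071·1 = 1.8593.
u_2 = w_2 − 1.8593·e_1 = (-1.2571, 1.3143, -2.0571, 0.0571).
‖u_2‖ = 2.7464, so e_2 = (-0.4577, 0.4785, -0.7490, 0.0208).

Q = [[0.6761, -0.4577], [-0.1690, 0.4785], [-0.5071, -0.7490], [0.5071, 0.0208]], R = [[5.9161, 1.8593], [0.0000, 2.7464]]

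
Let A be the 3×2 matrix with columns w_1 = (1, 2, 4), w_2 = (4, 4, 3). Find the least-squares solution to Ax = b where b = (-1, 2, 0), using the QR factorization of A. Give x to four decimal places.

w_1 = (1, 2, 4); ‖w_1‖ = 4.5826, so e_1 = (0.2182, 0.4364, 0.8729).
e_1·w_2 = 0.2182·4 + 0.4364·4 + 0.8729·3 = 5.2372.
u_2 = w_2 − 5.2372·e_1 = (2.8571, 1.7143, -1.5714).
‖u_2‖ = 3.6839, so e_2 = (0.7756, 0.4653, -0.4266).
Qᵀb = (0.6547, 0.1551).
Back-substitute: x_2 = 0.1551/3.6839 = 0.0421.
x_1 = (0.6547 − 5.2372·0.0421)/4.5826 = 0.0947.

x = (0.0947, 0.0421)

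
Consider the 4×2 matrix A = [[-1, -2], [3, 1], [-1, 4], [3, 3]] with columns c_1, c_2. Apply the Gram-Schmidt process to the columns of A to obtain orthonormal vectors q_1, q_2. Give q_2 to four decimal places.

q_2 = (-0.3000, -0.1000, 0.9000, 0.3000)

c_1 = (-1, 3, -1, 3); ‖c_1‖ = 4.4721, so q_1 = (-0.2236, 0.6708, -0.2236, 0.6708).
q_1·c_2 = (-0.2236)·(-2) + 0.6708·1 + (-0.2236)·4 + 0.6708·3 = 2.2361.
u_2 = c_2 − 2.2361·q_1 = (-1.5000, -0.5000, 4.5000, 1.5000).
‖u_2‖ = 5.0000, so q_2 = (-0.3000, -0.1000, 0.9000, 0.3000).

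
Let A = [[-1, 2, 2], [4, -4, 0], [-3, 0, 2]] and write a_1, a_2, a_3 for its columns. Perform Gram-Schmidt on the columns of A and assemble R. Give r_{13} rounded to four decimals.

r_{13} = -1.5689

e_1 = a_1/‖a_1‖ = (-1, 4, -3)/5.0990 = (-0.1961, 0.7845, -0.5883).
r_{13} = e_1·a_3 = -1.5689.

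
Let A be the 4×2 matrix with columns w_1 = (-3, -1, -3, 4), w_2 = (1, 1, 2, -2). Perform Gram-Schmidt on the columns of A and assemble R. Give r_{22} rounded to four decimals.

w_1 = (-3, -1, -3, 4); ‖w_1‖ = 5.9161, so q_1 = (-0.5071, -0.1690, -0.5071, 0.6761).
q_1·w_2 = (-0.5071)·1 + (-0.1690)·1 + (-0.5071)·2 + 0.6761·(-2) = -3.0426.
u_2 = w_2 + 3.0426·q_1 = (-0.5429, 0.4857, 0.4571, 0.0571).
r_{22} = ‖u_2‖ = 0.8619.

r_{22} = 0.8619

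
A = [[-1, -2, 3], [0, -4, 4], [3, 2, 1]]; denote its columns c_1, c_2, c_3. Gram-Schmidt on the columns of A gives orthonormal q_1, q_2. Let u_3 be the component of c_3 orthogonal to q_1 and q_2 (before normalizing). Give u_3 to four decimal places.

c_1 = (-1, 0, 3); ‖c_1‖ = 3.1623, so q_1 = (-0.3162, 0.0000, 0.9487).
q_1·c_2 = (-0.3162)·(-2) + 0.0000·(-4) + 0.9487·2 = 2.5298.
u_2 = c_2 − 2.5298·q_1 = (-1.2000, -4.0000, -0.4000).
‖u_2‖ = 4.1952, so q_2 = (-0.2860, -0.9535, -0.0953).
q_1·c_3 = (-0.3162)·3 + 0.0000·4 + 0.9487·1 = 0.0000; q_2·c_3 = (-0.2860)·3 + (-0.9535)·4 + (-0.0953)·1 = -4.7673.
u_3 = c_3 + 0.0000·q_1 + 4.7673·q_2 = (1.6364, -0.5455, 0.5455).

u_3 = (1.6364, -0.5455, 0.5455)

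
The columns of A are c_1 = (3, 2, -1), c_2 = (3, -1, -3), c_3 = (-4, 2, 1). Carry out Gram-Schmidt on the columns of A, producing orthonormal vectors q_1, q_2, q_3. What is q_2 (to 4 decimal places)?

q_2 = (0.2489, -0.7053, -0.6638)

c_1 = (3, 2, -1); ‖c_1‖ = 3.7417, so q_1 = (0.8018, 0.5345, -0.2673).
q_1·c_2 = 0.8018·3 + 0.5345·(-1) + (-0.2673)·(-3) = 2.6726.
u_2 = c_2 − 2.6726·q_1 = (0.8571, -2.4286, -2.2857).
‖u_2‖ = 3.4434, so q_2 = (0.2489, -0.7053, -0.6638).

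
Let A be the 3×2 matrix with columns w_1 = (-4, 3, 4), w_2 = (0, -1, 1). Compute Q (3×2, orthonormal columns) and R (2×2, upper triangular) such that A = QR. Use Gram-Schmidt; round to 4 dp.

w_1 = (-4, 3, 4); ‖w_1‖ = 6.4031, so q_1 = (-0.6247, 0.4685, 0.6247).
q_1·w_2 = (-0.6247)·0 + 0.4685·(-1) + 0.6247·1 = 0.1562.
u_2 = w_2 − 0.1562·q_1 = (0.0976, -1.0732, 0.9024).
‖u_2‖ = 1.4056, so q_2 = (0.0694, -0.7635, 0.6420).

Q = [[-0.6247, 0.0694], [0.4685, -0.7635], [0.6247, 0.6420]], R = [[6.4031, 0.1562], [0.0000, 1.4056]]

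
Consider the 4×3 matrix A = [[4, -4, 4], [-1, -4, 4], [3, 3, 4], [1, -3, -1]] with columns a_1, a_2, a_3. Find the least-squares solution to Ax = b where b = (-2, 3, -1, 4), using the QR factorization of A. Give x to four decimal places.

x = (-0.4472, -0.4422, -0.0251)

a_1 = (4, -1, 3, 1); ‖a_1‖ = 5.1962, so e_1 = (0.7698, -0.1925, 0.5774, 0.1925).
e_1·a_2 = 0.7698·(-4) + (-0.1925)·(-4) + 0.5774·3 + 0.1925·(-3) = -1.1547.
u_2 = a_2 + 1.1547·e_1 = (-3.1111, -4.2222, 3.6667, -2.7778).
‖u_2‖ = 6.9761, so e_2 = (-0.4460, -0.6052, 0.5256, -0.3982).
e_1·a_3 = 0.7698·4 + (-0.1925)·4 + 0.5774·4 + 0.1925·(-1) = 4.4264; e_2·a_3 = (-0.4460)·4 + (-0.6052)·4 + 0.5256·4 + (-0.3982)·(-1) = -1.7042.
u_3 = a_3 − 4.4264·e_1 + 1.7042·e_2 = (-0.1674, 3.8204, 2.3402, -2.5304).
‖u_3‖ = 5.1481, so e_3 = (-0.0325, 0.7421, 0.4546, -0.4915).
Qᵀb = (-1.9245, -3.0421, -0.1293).
Back-substitute: x_3 = -0.1293/5.1481 = -0.0251.
x_2 = (-3.0421 + 1.7042·(-0.0251))/6.9761 = -0.4422.
x_1 = (-1.9245 + 1.1547·(-0.4422) − 4.4264·(-0.0251))/5.1962 = -0.4472.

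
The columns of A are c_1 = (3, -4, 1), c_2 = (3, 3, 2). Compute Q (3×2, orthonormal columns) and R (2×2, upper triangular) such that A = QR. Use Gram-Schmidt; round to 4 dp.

Q = [[0.5883, 0.6648], [-0.7845, 0.6073], [0.1961, 0.4350]], R = [[5.0990, -0.1961], [0.0000, 4.6863]]

c_1 = (3, -4, 1); ‖c_1‖ = 5.0990, so e_1 = (0.5883, -0.7845, 0.1961).
e_1·c_2 = 0.5883·3 + (-0.7845)·3 + 0.1961·2 = -0.1961.
u_2 = c_2 + 0.1961·e_1 = (3.1154, 2.8462, 2.0385).
‖u_2‖ = 4.6863, so e_2 = (0.6648, 0.6073, 0.4350).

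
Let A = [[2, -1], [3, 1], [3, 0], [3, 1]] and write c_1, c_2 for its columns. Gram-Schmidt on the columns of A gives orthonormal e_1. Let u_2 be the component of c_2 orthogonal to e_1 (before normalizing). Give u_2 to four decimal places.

c_1 = (2, 3, 3, 3); ‖c_1‖ = 5.5678, so e_1 = (0.3592, 0.5388, 0.5388, 0.5388).
e_1·c_2 = 0.3592·(-1) + 0.5388·1 + 0.5388·0 + 0.5388·1 = 0.7184.
u_2 = c_2 − 0.7184·e_1 = (-1.2581, 0.6129, -0.3871, 0.6129).

u_2 = (-1.2581, 0.6129, -0.3871, 0.6129)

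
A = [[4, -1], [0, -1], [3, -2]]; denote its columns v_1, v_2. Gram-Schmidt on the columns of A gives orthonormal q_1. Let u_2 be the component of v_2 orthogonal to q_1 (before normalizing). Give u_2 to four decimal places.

v_1 = (4, 0, 3); ‖v_1‖ = 5.0000, so q_1 = (0.8000, 0.0000, 0.6000).
q_1·v_2 = 0.8000·(-1) + 0.0000·(-1) + 0.6000·(-2) = -2.0000.
u_2 = v_2 + 2.0000·q_1 = (0.6000, -1.0000, -0.8000).

u_2 = (0.6000, -1.0000, -0.8000)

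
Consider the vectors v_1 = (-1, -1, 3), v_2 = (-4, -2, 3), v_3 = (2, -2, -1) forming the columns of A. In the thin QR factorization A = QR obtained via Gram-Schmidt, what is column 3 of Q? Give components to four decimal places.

e_3 = (0.3094, -0.9283, -0.2063)

v_1 = (-1, -1, 3); ‖v_1‖ = 3.3166, so e_1 = (-0.3015, -0.3015, 0.9045).
e_1·v_2 = (-0.3015)·(-4) + (-0.3015)·(-2) + 0.9045·3 = 4.5227.
u_2 = v_2 − 4.5227·e_1 = (-2.6364, -0.6364, -1.0909).
‖u_2‖ = 2.9233, so e_2 = (-0.9019, -0.2177, -0.3732).
e_1·v_3 = (-0.3015)·2 + (-0.3015)·(-2) + 0.9045·(-1) = -0.9045; e_2·v_3 = (-0.9019)·2 + (-0.2177)·(-2) + (-0.3732)·(-1) = -0.9952.
u_3 = v_3 + 0.9045·e_1 + 0.9952·e_2 = (0.8298, -2.4894, -0.5532).
‖u_3‖ = 2.6817, so e_3 = (0.3094, -0.9283, -0.2063).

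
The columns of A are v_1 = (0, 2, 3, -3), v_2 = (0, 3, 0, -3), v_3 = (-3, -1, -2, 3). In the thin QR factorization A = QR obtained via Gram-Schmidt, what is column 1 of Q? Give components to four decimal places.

q_1 = (0.0000, 0.4264, 0.6396, -0.6396)

v_1 = (0, 2, 3, -3); ‖v_1‖ = 4.6904, so q_1 = (0.0000, 0.4264, 0.6396, -0.6396).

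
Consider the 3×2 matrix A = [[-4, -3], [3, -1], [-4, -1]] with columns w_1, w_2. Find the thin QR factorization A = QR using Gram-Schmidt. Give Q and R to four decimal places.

q_1 = w_1/‖w_1‖ = (-4, 3, -4)/6.4031 = (-0.6247, 0.4685, -0.6247).
r_{12} = q_1·w_2 = 2.0303.
u_2 = w_2 − 2.0303·q_1 = (-1.7317, -1.9512, 0.2683).
‖u_2‖ = 2.6226, so q_2 = (-0.6603, -0.7440, 0.1023).

Q = [[-0.6247, -0.6603], [0.4685, -0.7440], [-0.6247, 0.1023]], R = [[6.4031, 2.0303], [0.0000, 2.6226]]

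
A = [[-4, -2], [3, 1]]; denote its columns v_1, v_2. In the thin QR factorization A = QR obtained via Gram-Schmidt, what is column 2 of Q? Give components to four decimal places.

e_1 = v_1/‖v_1‖ = (-4, 3)/5.0000 = (-0.8000, 0.6000).
r_{12} = e_1·v_2 = 2.2000.
u_2 = v_2 − 2.2000·e_1 = (-0.2400, -0.3200).
‖u_2‖ = 0.4000, so e_2 = (-0.6000, -0.8000).

e_2 = (-0.6000, -0.8000)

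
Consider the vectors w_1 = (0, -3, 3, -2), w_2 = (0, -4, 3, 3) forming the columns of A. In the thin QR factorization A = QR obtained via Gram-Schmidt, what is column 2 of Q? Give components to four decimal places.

q_1 = w_1/‖w_1‖ = (0, -3, 3, -2)/4.6904 = (0.0000, -0.6396, 0.6396, -0.4264).
r_{12} = q_1·w_2 = 3.1980.
u_2 = w_2 − 3.1980·q_1 = (0.0000, -1.9545, 0.9545, 4.3636).
‖u_2‖ = 4.8757, so q_2 = (0.0000, -0.4009, 0.1958, 0.8950).

q_2 = (0.0000, -0.4009, 0.1958, 0.8950)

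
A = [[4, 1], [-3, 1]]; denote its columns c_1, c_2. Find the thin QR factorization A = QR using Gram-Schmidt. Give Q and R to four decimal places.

c_1 = (4, -3); ‖c_1‖ = 5.0000, so e_1 = (0.8000, -0.6000).
e_1·c_2 = 0.8000·1 + (-0.6000)·1 = 0.2000.
u_2 = c_2 − 0.2000·e_1 = (0.8400, 1.1200).
‖u_2‖ = 1.4000, so e_2 = (0.6000, 0.8000).

Q = [[0.8000, 0.6000], [-0.6000, 0.8000]], R = [[5.0000, 0.2000], [0.0000, 1.4000]]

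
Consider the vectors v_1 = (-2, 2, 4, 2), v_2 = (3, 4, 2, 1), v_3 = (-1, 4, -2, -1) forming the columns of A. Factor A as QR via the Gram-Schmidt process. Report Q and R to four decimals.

Q = [[-0.3780, 0.7736, -0.5085], [0.3780, 0.6304, 0.6781], [0.7559, 0.0573, -0.4746], [0.3780, 0.0287, -0.2373]], R = [[5.2915, 2.2678, 0.0000], [0.0000, 4.9857, 1.6046], [0.0000, 0.0000, 4.4074]]

q_1 = v_1/‖v_1‖ = (-2, 2, 4, 2)/5.2915 = (-0.3780, 0.3780, 0.7559, 0.3780).
r_{12} = q_1·v_2 = 2.2678.
u_2 = v_2 − 2.2678·q_1 = (3.8571, 3.1429, 0.2857, 0.1429).
‖u_2‖ = 4.9857, so q_2 = (0.7736, 0.6304, 0.0573, 0.0287).
r_{13} = q_1·v_3 = 0.0000; r_{23} = q_2·v_3 = 1.6046.
u_3 = v_3 − 0.0000·q_1 − 1.6046·q_2 = (-2.2414, 2.9885, -2.0920, -1.0460).
‖u_3‖ = 4.4074, so q_3 = (-0.5085, 0.6781, -0.4746, -0.2373).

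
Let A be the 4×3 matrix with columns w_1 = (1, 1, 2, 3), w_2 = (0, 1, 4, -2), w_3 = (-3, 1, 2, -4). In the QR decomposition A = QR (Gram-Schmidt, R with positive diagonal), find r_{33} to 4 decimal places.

r_{33} = 2.3743

w_1 = (1, 1, 2, 3); ‖w_1‖ = 3.8730, so e_1 = (0.2582, 0.2582, 0.5164, 0.7746).
e_1·w_2 = 0.2582·0 + 0.2582·1 + 0.5164·4 + 0.7746·(-2) = 0.7746.
u_2 = w_2 − 0.7746·e_1 = (-0.2000, 0.8000, 3.6000, -2.6000).
‖u_2‖ = 4.5166, so e_2 = (-0.0443, 0.1771, 0.7971, -0.5756).
e_1·w_3 = 0.2582·(-3) + 0.2582·1 + 0.5164·2 + 0.7746·(-4) = -2.5820; e_2·w_3 = (-0.0443)·(-3) + 0.1771·1 + 0.7971·2 + (-0.5756)·(-4) = 4.2067.
u_3 = w_3 + 2.5820·e_1 − 4.2067·e_2 = (-2.1471, 0.9216, -0.0196, 0.4216).
r_{33} = ‖u_3‖ = 2.3743.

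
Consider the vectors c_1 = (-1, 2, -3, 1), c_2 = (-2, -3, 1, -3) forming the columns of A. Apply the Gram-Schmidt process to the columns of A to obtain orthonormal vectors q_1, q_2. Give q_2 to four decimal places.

c_1 = (-1, 2, -3, 1); ‖c_1‖ = 3.8730, so q_1 = (-0.2582, 0.5164, -0.7746, 0.2582).
q_1·c_2 = (-0.2582)·(-2) + 0.5164·(-3) + (-0.7746)·1 + 0.2582·(-3) = -2.5820.
u_2 = c_2 + 2.5820·q_1 = (-2.6667, -1.6667, -1.0000, -2.3333).
‖u_2‖ = 4.0415, so q_2 = (-0.6598, -0.4124, -0.2474, -0.5774).

q_2 = (-0.6598, -0.4124, -0.2474, -0.5774)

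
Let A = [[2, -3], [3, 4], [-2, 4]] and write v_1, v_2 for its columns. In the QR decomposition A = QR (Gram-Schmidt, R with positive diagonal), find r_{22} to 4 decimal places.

r_{22} = 6.3847

v_1 = (2, 3, -2); ‖v_1‖ = 4.1231, so q_1 = (0.4851, 0.7276, -0.4851).
q_1·v_2 = 0.4851·(-3) + 0.7276·4 + (-0.4851)·4 = -0.4851.
u_2 = v_2 + 0.4851·q_1 = (-2.7647, 4.3529, 3.7647).
r_{22} = ‖u_2‖ = 6.3847.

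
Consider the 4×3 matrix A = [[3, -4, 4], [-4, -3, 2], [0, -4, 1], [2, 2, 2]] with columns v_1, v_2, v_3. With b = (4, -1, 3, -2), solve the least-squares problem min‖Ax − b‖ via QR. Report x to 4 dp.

v_1 = (3, -4, 0, 2); ‖v_1‖ = 5.3852, so q_1 = (0.5571, -0.7428, 0.0000, 0.3714).
q_1·v_2 = 0.5571·(-4) + (-0.7428)·(-3) + 0.0000·(-4) + 0.3714·2 = 0.7428.
u_2 = v_2 − 0.7428·q_1 = (-4.4138, -2.4483, -4.0000, 1.7241).
‖u_2‖ = 6.6670, so q_2 = (-0.6620, -0.3672, -0.6000, 0.2586).
q_1·v_3 = 0.5571·4 + (-0.7428)·2 + 0.0000·1 + 0.3714·2 = 1.4856; q_2·v_3 = (-0.6620)·4 + (-0.3672)·2 + (-0.6000)·1 + 0.2586·2 = -3.4654.
u_3 = v_3 − 1.4856·q_1 + 3.4654·q_2 = (0.8782, 1.8309, -1.0791, 2.3445).
‖u_3‖ = 3.2840, so q_3 = (0.2674, 0.5575, -0.3286, 0.7139).
Qᵀb = (2.2283, -4.5981, -1.9015).
Back-substitute: x_3 = -1.9015/3.2840 = -0.5790.
x_2 = (-4.5981 + 3.4654·(-0.5790))/6.6670 = -0.9906.
x_1 = (2.2283 − 0.7428·(-0.9906) − 1.4856·(-0.5790))/5.3852 = 0.7102.

x = (0.7102, -0.9906, -0.5790)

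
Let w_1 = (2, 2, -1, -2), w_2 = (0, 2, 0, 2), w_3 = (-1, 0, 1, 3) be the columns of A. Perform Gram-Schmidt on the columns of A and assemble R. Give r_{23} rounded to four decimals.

r_{23} = 2.1213

w_1 = (2, 2, -1, -2); ‖w_1‖ = 3.6056, so q_1 = (0.5547, 0.5547, -0.2774, -0.5547).
q_1·w_2 = 0.5547·0 + 0.5547·2 + (-0.2774)·0 + (-0.5547)·2 = 0.0000.
u_2 = w_2 + 0.0000·q_1 = (0.0000, 2.0000, 0.0000, 2.0000).
‖u_2‖ = 2.8284, so q_2 = (0.0000, 0.7071, 0.0000, 0.7071).
r_{23} = q_2·w_3 = 2.1213.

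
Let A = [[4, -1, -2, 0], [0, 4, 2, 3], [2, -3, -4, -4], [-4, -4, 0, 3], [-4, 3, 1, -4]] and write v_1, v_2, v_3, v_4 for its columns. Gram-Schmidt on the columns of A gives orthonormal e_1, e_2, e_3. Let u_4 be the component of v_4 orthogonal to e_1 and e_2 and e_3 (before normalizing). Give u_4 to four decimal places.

u_4 = (0.8182, 2.5754, 0.7996, 1.5341, -0.3161)

e_1 = v_1/‖v_1‖ = (4, 0, 2, -4, -4)/7.2111 = (0.5547, 0.0000, 0.2774, -0.5547, -0.5547).
r_{12} = e_1·v_2 = -0.8321.
u_2 = v_2 + 0.8321·e_1 = (-0.5385, 4.0000, -2.7692, -4.4615, 2.5385).
‖u_2‖ = 7.0928, so e_2 = (-0.0759, 0.5640, -0.3904, -0.6290, 0.3579).
r_{13} = e_1·v_3 = -2.7735; r_{23} = e_2·v_3 = 3.1993.
u_3 = v_3 + 2.7735·e_1 − 3.1993·e_2 = (-0.2187, 0.1957, -1.9817, 0.4740, -1.6835).
‖u_3‖ = 2.6593, so e_3 = (-0.0822, 0.0736, -0.7452, 0.1782, -0.6331).
r_{14} = e_1·v_4 = -0.5547; r_{24} = e_2·v_4 = -0.0651; r_{34} = e_3·v_4 = 6.2685.
u_4 = v_4 + 0.5547·e_1 + 0.0651·e_2 − 6.2685·e_3 = (0.8182, 2.5754, 0.7996, 1.5341, -0.3161).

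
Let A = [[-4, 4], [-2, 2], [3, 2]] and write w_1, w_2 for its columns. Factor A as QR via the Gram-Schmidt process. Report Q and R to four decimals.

w_1 = (-4, -2, 3); ‖w_1‖ = 5.3852, so q_1 = (-0.7428, -0.3714, 0.5571).
q_1·w_2 = (-0.7428)·4 + (-0.3714)·2 + 0.5571·2 = -2.5997.
u_2 = w_2 + 2.5997·q_1 = (2.0690, 1.0345, 3.4483).
‖u_2‖ = 4.1523, so q_2 = (0.4983, 0.2491, 0.8305).

Q = [[-0.7428, 0.4983], [-0.3714, 0.2491], [0.5571, 0.8305]], R = [[5.3852, -2.5997], [0.0000, 4.1523]]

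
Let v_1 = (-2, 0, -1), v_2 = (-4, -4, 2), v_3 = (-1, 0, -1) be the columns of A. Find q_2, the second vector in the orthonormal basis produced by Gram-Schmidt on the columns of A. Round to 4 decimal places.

v_1 = (-2, 0, -1); ‖v_1‖ = 2.2361, so q_1 = (-0.8944, 0.0000, -0.4472).
q_1·v_2 = (-0.8944)·(-4) + 0.0000·(-4) + (-0.4472)·2 = 2.6833.
u_2 = v_2 − 2.6833·q_1 = (-1.6000, -4.0000, 3.2000).
‖u_2‖ = 5.3666, so q_2 = (-0.2981, -0.7454, 0.5963).

q_2 = (-0.2981, -0.7454, 0.5963)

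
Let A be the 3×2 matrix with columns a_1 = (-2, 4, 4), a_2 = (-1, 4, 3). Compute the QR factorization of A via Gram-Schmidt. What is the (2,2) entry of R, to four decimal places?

r_{22} = 1.0000

a_1 = (-2, 4, 4); ‖a_1‖ = 6.0000, so q_1 = (-0.3333, 0.6667, 0.6667).
q_1·a_2 = (-0.3333)·(-1) + 0.6667·4 + 0.6667·3 = 5.0000.
u_2 = a_2 − 5.0000·q_1 = (0.6667, 0.6667, -0.3333).
r_{22} = ‖u_2‖ = 1.0000.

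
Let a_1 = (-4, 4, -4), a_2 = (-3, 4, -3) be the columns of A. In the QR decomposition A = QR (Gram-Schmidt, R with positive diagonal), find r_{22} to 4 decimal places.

r_{22} = 0.8165

a_1 = (-4, 4, -4); ‖a_1‖ = 6.9282, so e_1 = (-0.5774, 0.5774, -0.5774).
e_1·a_2 = (-0.5774)·(-3) + 0.5774·4 + (-0.5774)·(-3) = 5.7735.
u_2 = a_2 − 5.7735·e_1 = (0.3333, 0.6667, 0.3333).
r_{22} = ‖u_2‖ = 0.8165.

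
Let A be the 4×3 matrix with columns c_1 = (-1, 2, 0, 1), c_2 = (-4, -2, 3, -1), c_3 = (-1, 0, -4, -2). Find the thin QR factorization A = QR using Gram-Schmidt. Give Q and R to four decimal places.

q_1 = c_1/‖c_1‖ = (-1, 2, 0, 1)/2.4495 = (-0.4082, 0.8165, 0.0000, 0.4082).
r_{12} = q_1·c_2 = -0.4082.
u_2 = c_2 + 0.4082·q_1 = (-4.1667, -1.6667, 3.0000, -0.8333).
‖u_2‖ = 5.4620, so q_2 = (-0.7628, -0.3051, 0.5493, -0.1526).
r_{13} = q_1·c_3 = -0.4082; r_{23} = q_2·c_3 = -1.1290.
u_3 = c_3 + 0.4082·q_1 + 1.1290·q_2 = (-2.0279, -0.0112, -3.3799, -2.0056).
‖u_3‖ = 4.4225, so q_3 = (-0.4585, -0.0025, -0.7642, -0.4535).

Q = [[-0.4082, -0.7628, -0.4585], [0.8165, -0.3051, -0.0025], [0.0000, 0.5493, -0.7642], [0.4082, -0.1526, -0.4535]], R = [[2.4495, -0.4082, -0.4082], [0.0000, 5.4620, -1.1290], [0.0000, 0.0000, 4.4225]]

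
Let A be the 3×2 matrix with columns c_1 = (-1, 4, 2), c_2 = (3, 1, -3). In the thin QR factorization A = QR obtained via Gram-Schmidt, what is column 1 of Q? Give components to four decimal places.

q_1 = c_1/‖c_1‖ = (-1, 4, 2)/4.5826 = (-0.2182, 0.8729, 0.4364).

q_1 = (-0.2182, 0.8729, 0.4364)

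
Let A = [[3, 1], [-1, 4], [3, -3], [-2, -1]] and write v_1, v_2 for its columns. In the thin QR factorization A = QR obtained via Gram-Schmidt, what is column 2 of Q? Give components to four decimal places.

q_2 = (0.4152, 0.7421, -0.3976, -0.3446)

v_1 = (3, -1, 3, -2); ‖v_1‖ = 4.7958, so q_1 = (0.6255, -0.2085, 0.6255, -0.4170).
q_1·v_2 = 0.6255·1 + (-0.2085)·4 + 0.6255·(-3) + (-0.4170)·(-1) = -1.6681.
u_2 = v_2 + 1.6681·q_1 = (2.0435, 3.6522, -1.9565, -1.6957).
‖u_2‖ = 4.9211, so q_2 = (0.4152, 0.7421, -0.3976, -0.3446).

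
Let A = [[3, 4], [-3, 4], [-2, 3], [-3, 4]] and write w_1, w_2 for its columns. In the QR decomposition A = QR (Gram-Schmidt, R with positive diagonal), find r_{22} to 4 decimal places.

r_{22} = 6.8226

w_1 = (3, -3, -2, -3); ‖w_1‖ = 5.5678, so e_1 = (0.5388, -0.5388, -0.3592, -0.5388).
e_1·w_2 = 0.5388·4 + (-0.5388)·4 + (-0.3592)·3 + (-0.5388)·4 = -3.2329.
u_2 = w_2 + 3.2329·e_1 = (5.7419, 2.2581, 1.8387, 2.2581).
r_{22} = ‖u_2‖ = 6.8226.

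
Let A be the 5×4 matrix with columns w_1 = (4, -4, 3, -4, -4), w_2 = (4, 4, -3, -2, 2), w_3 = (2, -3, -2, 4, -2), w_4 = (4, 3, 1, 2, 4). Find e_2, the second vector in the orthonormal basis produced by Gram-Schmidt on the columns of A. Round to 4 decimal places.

w_1 = (4, -4, 3, -4, -4); ‖w_1‖ = 8.5440, so e_1 = (0.4682, -0.4682, 0.3511, -0.4682, -0.4682).
e_1·w_2 = 0.4682·4 + (-0.4682)·4 + 0.3511·(-3) + (-0.4682)·(-2) + (-0.4682)·2 = -1.0534.
u_2 = w_2 + 1.0534·e_1 = (4.4932, 3.5068, -2.6301, -2.4932, 1.5068).
‖u_2‖ = 6.9203, so e_2 = (0.6493, 0.5067, -0.3801, -0.3603, 0.2177).

e_2 = (0.6493, 0.5067, -0.3801, -0.3603, 0.2177)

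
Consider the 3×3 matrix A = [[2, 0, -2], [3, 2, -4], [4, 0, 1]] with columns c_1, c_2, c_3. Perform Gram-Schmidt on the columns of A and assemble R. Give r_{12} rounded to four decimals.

r_{12} = 1.1142

c_1 = (2, 3, 4); ‖c_1‖ = 5.3852, so q_1 = (0.3714, 0.5571, 0.7428).
r_{12} = q_1·c_2 = 1.1142.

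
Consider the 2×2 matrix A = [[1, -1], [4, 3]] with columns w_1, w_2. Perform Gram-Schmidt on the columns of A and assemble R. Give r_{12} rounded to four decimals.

r_{12} = 2.6679

w_1 = (1, 4); ‖w_1‖ = 4.1231, so q_1 = (0.2425, 0.9701).
r_{12} = q_1·w_2 = 2.6679.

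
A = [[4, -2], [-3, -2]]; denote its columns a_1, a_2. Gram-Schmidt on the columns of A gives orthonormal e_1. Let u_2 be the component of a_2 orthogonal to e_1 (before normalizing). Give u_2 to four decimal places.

u_2 = (-1.6800, -2.2400)

a_1 = (4, -3); ‖a_1‖ = 5.0000, so e_1 = (0.8000, -0.6000).
e_1·a_2 = 0.8000·(-2) + (-0.6000)·(-2) = -0.4000.
u_2 = a_2 + 0.4000·e_1 = (-1.6800, -2.2400).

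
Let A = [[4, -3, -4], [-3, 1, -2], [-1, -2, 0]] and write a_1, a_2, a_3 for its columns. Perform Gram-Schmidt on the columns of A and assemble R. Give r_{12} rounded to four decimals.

a_1 = (4, -3, -1); ‖a_1‖ = 5.0990, so e_1 = (0.7845, -0.5883, -0.1961).
r_{12} = e_1·a_2 = -2.5495.

r_{12} = -2.5495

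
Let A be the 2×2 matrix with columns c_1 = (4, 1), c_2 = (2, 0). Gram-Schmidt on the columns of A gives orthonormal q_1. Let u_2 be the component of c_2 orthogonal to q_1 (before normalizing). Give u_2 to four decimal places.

q_1 = c_1/‖c_1‖ = (4, 1)/4.1231 = (0.9701, 0.2425).
r_{12} = q_1·c_2 = 1.9403.
u_2 = c_2 − 1.9403·q_1 = (0.1176, -0.4706).

u_2 = (0.1176, -0.4706)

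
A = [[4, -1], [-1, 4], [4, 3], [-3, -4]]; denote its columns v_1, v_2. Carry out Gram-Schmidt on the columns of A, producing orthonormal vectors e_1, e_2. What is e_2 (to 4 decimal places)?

e_2 = (-0.4212, 0.7311, 0.2464, -0.4768)

v_1 = (4, -1, 4, -3); ‖v_1‖ = 6.4807, so e_1 = (0.6172, -0.1543, 0.6172, -0.4629).
e_1·v_2 = 0.6172·(-1) + (-0.1543)·4 + 0.6172·3 + (-0.4629)·(-4) = 2.4689.
u_2 = v_2 − 2.4689·e_1 = (-2.5238, 4.3810, 1.4762, -2.8571).
‖u_2‖ = 5.9921, so e_2 = (-0.4212, 0.7311, 0.2464, -0.4768).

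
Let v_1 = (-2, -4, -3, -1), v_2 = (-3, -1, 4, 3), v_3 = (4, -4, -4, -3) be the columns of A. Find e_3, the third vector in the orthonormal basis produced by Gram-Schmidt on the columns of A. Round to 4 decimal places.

e_3 = (0.7066, -0.6194, 0.3386, 0.0487)

v_1 = (-2, -4, -3, -1); ‖v_1‖ = 5.4772, so e_1 = (-0.3651, -0.7303, -0.5477, -0.1826).
e_1·v_2 = (-0.3651)·(-3) + (-0.7303)·(-1) + (-0.5477)·4 + (-0.1826)·3 = -0.9129.
u_2 = v_2 + 0.9129·e_1 = (-3.3333, -1.6667, 3.5000, 2.8333).
‖u_2‖ = 5.8452, so e_2 = (-0.5703, -0.2851, 0.5988, 0.4847).
e_1·v_3 = (-0.3651)·4 + (-0.7303)·(-4) + (-0.5477)·(-4) + (-0.1826)·(-3) = 4.1992; e_2·v_3 = (-0.5703)·4 + (-0.2851)·(-4) + 0.5988·(-4) + 0.4847·(-3) = -4.9898.
u_3 = v_3 − 4.1992·e_1 + 4.9898·e_2 = (2.6878, -2.3561, 1.2878, 0.1854).
‖u_3‖ = 3.8037, so e_3 = (0.7066, -0.6194, 0.3386, 0.0487).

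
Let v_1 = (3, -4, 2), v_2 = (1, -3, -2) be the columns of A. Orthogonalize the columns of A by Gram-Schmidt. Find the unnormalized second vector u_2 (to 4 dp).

v_1 = (3, -4, 2); ‖v_1‖ = 5.3852, so e_1 = (0.5571, -0.7428, 0.3714).
e_1·v_2 = 0.5571·1 + (-0.7428)·(-3) + 0.3714·(-2) = 2.0426.
u_2 = v_2 − 2.0426·e_1 = (-0.1379, -1.4828, -2.7586).

u_2 = (-0.1379, -1.4828, -2.7586)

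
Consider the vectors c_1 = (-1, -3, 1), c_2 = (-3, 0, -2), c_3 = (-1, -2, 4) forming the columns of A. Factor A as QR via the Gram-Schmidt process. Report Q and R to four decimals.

c_1 = (-1, -3, 1); ‖c_1‖ = 3.3166, so q_1 = (-0.3015, -0.9045, 0.3015).
q_1·c_2 = (-0.3015)·(-3) + (-0.9045)·0 + 0.3015·(-2) = 0.3015.
u_2 = c_2 − 0.3015·q_1 = (-2.9091, 0.2727, -2.0909).
‖u_2‖ = 3.5929, so q_2 = (-0.8097, 0.0759, -0.5820).
q_1·c_3 = (-0.3015)·(-1) + (-0.9045)·(-2) + 0.3015·4 = 3.3166; q_2·c_3 = (-0.8097)·(-1) + 0.0759·(-2) + (-0.5820)·4 = -1.6699.
u_3 = c_3 − 3.3166·q_1 + 1.6699·q_2 = (-1.3521, 1.1268, 2.0282).
‖u_3‖ = 2.6854, so q_3 = (-0.5035, 0.4196, 0.7553).

Q = [[-0.3015, -0.8097, -0.5035], [-0.9045, 0.0759, 0.4196], [0.3015, -0.5820, 0.7553]], R = [[3.3166, 0.3015, 3.3166], [0.0000, 3.5929, -1.6699], [0.0000, 0.0000, 2.6854]]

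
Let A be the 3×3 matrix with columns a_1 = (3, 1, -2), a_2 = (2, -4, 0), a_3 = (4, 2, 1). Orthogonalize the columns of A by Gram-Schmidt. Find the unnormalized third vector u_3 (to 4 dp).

a_1 = (3, 1, -2); ‖a_1‖ = 3.7417, so q_1 = (0.8018, 0.2673, -0.5345).
q_1·a_2 = 0.8018·2 + 0.2673·(-4) + (-0.5345)·0 = 0.5345.
u_2 = a_2 − 0.5345·q_1 = (1.5714, -4.1429, 0.2857).
‖u_2‖ = 4.4401, so q_2 = (0.3539, -0.9331, 0.0643).
q_1·a_3 = 0.8018·4 + 0.2673·2 + (-0.5345)·1 = 3.2071; q_2·a_3 = 0.3539·4 + (-0.9331)·2 + 0.0643·1 = -0.3861.
u_3 = a_3 − 3.2071·q_1 + 0.3861·q_2 = (1.5652, 0.7826, 2.7391).

u_3 = (1.5652, 0.7826, 2.7391)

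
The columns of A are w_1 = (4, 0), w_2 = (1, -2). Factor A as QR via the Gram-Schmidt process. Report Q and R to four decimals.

w_1 = (4, 0); ‖w_1‖ = 4.0000, so e_1 = (1.0000, 0.0000).
e_1·w_2 = 1.0000·1 + 0.0000·(-2) = 1.0000.
u_2 = w_2 − 1.0000·e_1 = (0.0000, -2.0000).
‖u_2‖ = 2.0000, so e_2 = (0.0000, -1.0000).

Q = [[1.0000, 0.0000], [0.0000, -1.0000]], R = [[4.0000, 1.0000], [0.0000, 2.0000]]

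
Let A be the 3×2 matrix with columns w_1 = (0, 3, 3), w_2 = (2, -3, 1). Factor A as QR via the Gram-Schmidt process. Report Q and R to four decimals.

Q = [[0.0000, 0.5774], [0.7071, -0.5774], [0.7071, 0.5774]], R = [[4.2426, -1.4142], [0.0000, 3.4641]]

e_1 = w_1/‖w_1‖ = (0, 3, 3)/4.2426 = (0.0000, 0.7071, 0.7071).
r_{12} = e_1·w_2 = -1.4142.
u_2 = w_2 + 1.4142·e_1 = (2.0000, -2.0000, 2.0000).
‖u_2‖ = 3.4641, so e_2 = (0.5774, -0.5774, 0.5774).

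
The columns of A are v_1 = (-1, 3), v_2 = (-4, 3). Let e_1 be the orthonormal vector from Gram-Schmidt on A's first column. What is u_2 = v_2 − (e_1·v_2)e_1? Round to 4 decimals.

v_1 = (-1, 3); ‖v_1‖ = 3.1623, so e_1 = (-0.3162, 0.9487).
e_1·v_2 = (-0.3162)·(-4) + 0.9487·3 = 4.1110.
u_2 = v_2 − 4.1110·e_1 = (-2.7000, -0.9000).

u_2 = (-2.7000, -0.9000)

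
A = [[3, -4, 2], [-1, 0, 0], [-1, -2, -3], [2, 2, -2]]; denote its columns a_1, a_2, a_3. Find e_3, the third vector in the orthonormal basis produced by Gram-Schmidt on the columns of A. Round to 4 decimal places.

e_3 = (0.1260, 0.0679, -0.8144, -0.5623)

e_1 = a_1/‖a_1‖ = (3, -1, -1, 2)/3.8730 = (0.7746, -0.2582, -0.2582, 0.5164).
r_{12} = e_1·a_2 = -1.5492.
u_2 = a_2 + 1.5492·e_1 = (-2.8000, -0.4000, -2.4000, 2.8000).
‖u_2‖ = 4.6476, so e_2 = (-0.6025, -0.0861, -0.5164, 0.6025).
r_{13} = e_1·a_3 = 1.2910; r_{23} = e_2·a_3 = -0.8607.
u_3 = a_3 − 1.2910·e_1 + 0.8607·e_2 = (0.4815, 0.2593, -3.1111, -2.1481).
‖u_3‖ = 3.8200, so e_3 = (0.1260, 0.0679, -0.8144, -0.5623).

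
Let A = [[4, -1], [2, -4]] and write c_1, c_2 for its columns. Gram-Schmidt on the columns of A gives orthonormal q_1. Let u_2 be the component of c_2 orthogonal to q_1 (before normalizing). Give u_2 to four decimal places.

u_2 = (1.4000, -2.8000)

q_1 = c_1/‖c_1‖ = (4, 2)/4.4721 = (0.8944, 0.4472).
r_{12} = q_1·c_2 = -2.6833.
u_2 = c_2 + 2.6833·q_1 = (1.4000, -2.8000).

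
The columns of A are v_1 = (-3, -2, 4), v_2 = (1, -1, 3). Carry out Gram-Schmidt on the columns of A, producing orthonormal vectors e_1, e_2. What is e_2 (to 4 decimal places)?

e_1 = v_1/‖v_1‖ = (-3, -2, 4)/5.3852 = (-0.5571, -0.3714, 0.7428).
r_{12} = e_1·v_2 = 2.0426.
u_2 = v_2 − 2.0426·e_1 = (2.1379, -0.2414, 1.4828).
‖u_2‖ = 2.6130, so e_2 = (0.8182, -0.0924, 0.5675).

e_2 = (0.8182, -0.0924, 0.5675)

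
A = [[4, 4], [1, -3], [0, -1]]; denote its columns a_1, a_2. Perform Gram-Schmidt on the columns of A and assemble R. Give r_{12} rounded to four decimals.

r_{12} = 3.1530

a_1 = (4, 1, 0); ‖a_1‖ = 4.1231, so q_1 = (0.9701, 0.2425, 0.0000).
r_{12} = q_1·a_2 = 3.1530.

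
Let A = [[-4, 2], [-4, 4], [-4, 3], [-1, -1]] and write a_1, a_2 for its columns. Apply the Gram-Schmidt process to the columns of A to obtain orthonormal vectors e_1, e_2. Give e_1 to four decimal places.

a_1 = (-4, -4, -4, -1); ‖a_1‖ = 7.0000, so e_1 = (-0.5714, -0.5714, -0.5714, -0.1429).

e_1 = (-0.5714, -0.5714, -0.5714, -0.1429)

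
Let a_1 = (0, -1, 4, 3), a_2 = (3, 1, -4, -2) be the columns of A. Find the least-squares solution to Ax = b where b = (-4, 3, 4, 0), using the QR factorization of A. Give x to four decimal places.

x = (-0.7371, -1.3984)

q_1 = a_1/‖a_1‖ = (0, -1, 4, 3)/5.0990 = (0.0000, -0.1961, 0.7845, 0.5883).
r_{12} = q_1·a_2 = -4.5107.
u_2 = a_2 + 4.5107·q_1 = (3.0000, 0.1154, -0.4615, 0.6538).
‖u_2‖ = 3.1071, so q_2 = (0.9655, 0.0371, -0.1485, 0.2104).
Qᵀb = (2.5495, -4.3449).
Back-substitute: x_2 = -4.3449/3.1071 = -1.3984.
x_1 = (2.5495 + 4.5107·(-1.3984))/5.0990 = -0.7371.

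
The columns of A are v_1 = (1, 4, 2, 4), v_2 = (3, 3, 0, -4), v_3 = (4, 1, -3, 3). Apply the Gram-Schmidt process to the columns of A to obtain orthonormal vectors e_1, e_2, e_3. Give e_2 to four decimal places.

v_1 = (1, 4, 2, 4); ‖v_1‖ = 6.0828, so e_1 = (0.1644, 0.6576, 0.3288, 0.6576).
e_1·v_2 = 0.1644·3 + 0.6576·3 + 0.3288·0 + 0.6576·(-4) = -0.1644.
u_2 = v_2 + 0.1644·e_1 = (3.0270, 3.1081, 0.0541, -3.8919).
‖u_2‖ = 5.8286, so e_2 = (0.5193, 0.5332, 0.0093, -0.6677).

e_2 = (0.5193, 0.5332, 0.0093, -0.6677)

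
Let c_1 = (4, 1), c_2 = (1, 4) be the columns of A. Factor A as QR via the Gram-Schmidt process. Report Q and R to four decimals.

c_1 = (4, 1); ‖c_1‖ = 4.1231, so e_1 = (0.9701, 0.2425).
e_1·c_2 = 0.9701·1 + 0.2425·4 = 1.9403.
u_2 = c_2 − 1.9403·e_1 = (-0.8824, 3.5294).
‖u_2‖ = 3.6380, so e_2 = (-0.2425, 0.9701).

Q = [[0.9701, -0.2425], [0.2425, 0.9701]], R = [[4.1231, 1.9403], [0.0000, 3.6380]]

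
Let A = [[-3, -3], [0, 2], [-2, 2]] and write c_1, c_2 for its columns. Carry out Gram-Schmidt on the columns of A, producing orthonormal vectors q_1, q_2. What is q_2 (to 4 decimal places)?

q_2 = (-0.4755, 0.5151, 0.7132)

c_1 = (-3, 0, -2); ‖c_1‖ = 3.6056, so q_1 = (-0.8321, 0.0000, -0.5547).
q_1·c_2 = (-0.8321)·(-3) + 0.0000·2 + (-0.5547)·2 = 1.3868.
u_2 = c_2 − 1.3868·q_1 = (-1.8462, 2.0000, 2.7692).
‖u_2‖ = 3.8829, so q_2 = (-0.4755, 0.5151, 0.7132).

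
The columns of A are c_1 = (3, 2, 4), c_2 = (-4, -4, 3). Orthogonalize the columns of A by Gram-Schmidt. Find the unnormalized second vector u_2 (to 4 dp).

c_1 = (3, 2, 4); ‖c_1‖ = 5.3852, so e_1 = (0.5571, 0.3714, 0.7428).
e_1·c_2 = 0.5571·(-4) + 0.3714·(-4) + 0.7428·3 = -1.4856.
u_2 = c_2 + 1.4856·e_1 = (-3.1724, -3.4483, 4.1034).

u_2 = (-3.1724, -3.4483, 4.1034)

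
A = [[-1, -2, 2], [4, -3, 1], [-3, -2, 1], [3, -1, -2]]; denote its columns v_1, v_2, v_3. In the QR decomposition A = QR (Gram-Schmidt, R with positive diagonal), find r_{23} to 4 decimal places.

r_{23} = -2.0617

v_1 = (-1, 4, -3, 3); ‖v_1‖ = 5.9161, so q_1 = (-0.1690, 0.6761, -0.5071, 0.5071).
q_1·v_2 = (-0.1690)·(-2) + 0.6761·(-3) + (-0.5071)·(-2) + 0.5071·(-1) = -1.1832.
u_2 = v_2 + 1.1832·q_1 = (-2.2000, -2.2000, -2.6000, -0.4000).
‖u_2‖ = 4.0743, so q_2 = (-0.5400, -0.5400, -0.6381, -0.0982).
r_{23} = q_2·v_3 = -2.0617.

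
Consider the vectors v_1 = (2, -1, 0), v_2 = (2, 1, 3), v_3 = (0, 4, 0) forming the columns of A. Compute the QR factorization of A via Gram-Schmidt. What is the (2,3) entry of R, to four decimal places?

v_1 = (2, -1, 0); ‖v_1‖ = 2.2361, so e_1 = (0.8944, -0.4472, 0.0000).
e_1·v_2 = 0.8944·2 + (-0.4472)·1 + 0.0000·3 = 1.3416.
u_2 = v_2 − 1.3416·e_1 = (0.8000, 1.6000, 3.0000).
‖u_2‖ = 3.4928, so e_2 = (0.2290, 0.4581, 0.8589).
r_{23} = e_2·v_3 = 1.8323.

r_{23} = 1.8323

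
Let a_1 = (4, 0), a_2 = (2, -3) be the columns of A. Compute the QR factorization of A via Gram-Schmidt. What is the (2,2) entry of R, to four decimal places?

r_{22} = 3.0000

q_1 = a_1/‖a_1‖ = (4, 0)/4.0000 = (1.0000, 0.0000).
r_{12} = q_1·a_2 = 2.0000.
u_2 = a_2 − 2.0000·q_1 = (0.0000, -3.0000).
r_{22} = ‖u_2‖ = 3.0000.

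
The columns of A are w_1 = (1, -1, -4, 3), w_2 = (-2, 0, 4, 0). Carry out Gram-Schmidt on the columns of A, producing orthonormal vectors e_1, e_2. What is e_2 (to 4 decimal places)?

w_1 = (1, -1, -4, 3); ‖w_1‖ = 5.1962, so e_1 = (0.1925, -0.1925, -0.7698, 0.5774).
e_1·w_2 = 0.1925·(-2) + (-0.1925)·0 + (-0.7698)·4 + 0.5774·0 = -3.4641.
u_2 = w_2 + 3.4641·e_1 = (-1.3333, -0.6667, 1.3333, 2.0000).
‖u_2‖ = 2.8284, so e_2 = (-0.4714, -0.2357, 0.4714, 0.7071).

e_2 = (-0.4714, -0.2357, 0.4714, 0.7071)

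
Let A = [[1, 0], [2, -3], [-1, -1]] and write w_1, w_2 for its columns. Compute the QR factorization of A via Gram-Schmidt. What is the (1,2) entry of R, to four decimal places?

r_{12} = -2.0412

e_1 = w_1/‖w_1‖ = (1, 2, -1)/2.4495 = (0.4082, 0.8165, -0.4082).
r_{12} = e_1·w_2 = -2.0412.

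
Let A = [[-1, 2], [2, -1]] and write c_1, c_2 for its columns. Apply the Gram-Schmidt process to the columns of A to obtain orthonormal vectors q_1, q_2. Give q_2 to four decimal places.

c_1 = (-1, 2); ‖c_1‖ = 2.2361, so q_1 = (-0.4472, 0.8944).
q_1·c_2 = (-0.4472)·2 + 0.8944·(-1) = -1.7889.
u_2 = c_2 + 1.7889·q_1 = (1.2000, 0.6000).
‖u_2‖ = 1.3416, so q_2 = (0.8944, 0.4472).

q_2 = (0.8944, 0.4472)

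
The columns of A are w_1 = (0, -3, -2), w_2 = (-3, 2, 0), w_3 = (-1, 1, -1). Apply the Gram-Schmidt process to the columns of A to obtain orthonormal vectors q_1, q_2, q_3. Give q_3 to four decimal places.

q_3 = (0.3468, 0.5203, -0.7804)

w_1 = (0, -3, -2); ‖w_1‖ = 3.6056, so q_1 = (0.0000, -0.8321, -0.5547).
q_1·w_2 = 0.0000·(-3) + (-0.8321)·2 + (-0.5547)·0 = -1.6641.
u_2 = w_2 + 1.6641·q_1 = (-3.0000, 0.6154, -0.9231).
‖u_2‖ = 3.1986, so q_2 = (-0.9379, 0.1924, -0.2886).
q_1·w_3 = 0.0000·(-1) + (-0.8321)·1 + (-0.5547)·(-1) = -0.2774; q_2·w_3 = (-0.9379)·(-1) + 0.1924·1 + (-0.2886)·(-1) = 1.4189.
u_3 = w_3 + 0.2774·q_1 − 1.4189·q_2 = (0.3308, 0.4962, -0.7444).
‖u_3‖ = 0.9538, so q_3 = (0.3468, 0.5203, -0.7804).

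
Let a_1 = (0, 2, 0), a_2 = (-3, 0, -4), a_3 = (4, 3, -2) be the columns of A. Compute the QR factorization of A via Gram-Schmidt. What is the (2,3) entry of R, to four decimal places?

r_{23} = -0.8000

a_1 = (0, 2, 0); ‖a_1‖ = 2.0000, so e_1 = (0.0000, 1.0000, 0.0000).
e_1·a_2 = 0.0000·(-3) + 1.0000·0 + 0.0000·(-4) = 0.0000.
u_2 = a_2 + 0.0000·e_1 = (-3.0000, 0.0000, -4.0000).
‖u_2‖ = 5.0000, so e_2 = (-0.6000, 0.0000, -0.8000).
r_{23} = e_2·a_3 = -0.8000.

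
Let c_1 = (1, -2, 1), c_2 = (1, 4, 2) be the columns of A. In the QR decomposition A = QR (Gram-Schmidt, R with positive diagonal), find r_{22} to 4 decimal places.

r_{22} = 4.1028

c_1 = (1, -2, 1); ‖c_1‖ = 2.4495, so e_1 = (0.4082, -0.8165, 0.4082).
e_1·c_2 = 0.4082·1 + (-0.8165)·4 + 0.4082·2 = -2.0412.
u_2 = c_2 + 2.0412·e_1 = (1.8333, 2.3333, 2.8333).
r_{22} = ‖u_2‖ = 4.1028.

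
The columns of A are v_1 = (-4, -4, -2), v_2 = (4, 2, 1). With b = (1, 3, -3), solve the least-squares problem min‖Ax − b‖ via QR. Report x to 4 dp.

q_1 = v_1/‖v_1‖ = (-4, -4, -2)/6.0000 = (-0.6667, -0.6667, -0.3333).
r_{12} = q_1·v_2 = -4.3333.
u_2 = v_2 + 4.3333·q_1 = (1.1111, -0.8889, -0.4444).
‖u_2‖ = 1.4907, so q_2 = (0.7454, -0.5963, -0.2981).
Qᵀb = (-1.6667, -0.1491).
Back-substitute: x_2 = -0.1491/1.4907 = -0.1000.
x_1 = (-1.6667 + 4.3333·(-0.1000))/6.0000 = -0.3500.

x = (-0.3500, -0.1000)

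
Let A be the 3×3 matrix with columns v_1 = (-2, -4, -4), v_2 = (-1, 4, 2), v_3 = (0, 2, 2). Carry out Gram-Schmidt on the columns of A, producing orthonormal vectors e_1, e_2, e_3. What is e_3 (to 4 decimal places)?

e_1 = v_1/‖v_1‖ = (-2, -4, -4)/6.0000 = (-0.3333, -0.6667, -0.6667).
r_{12} = e_1·v_2 = -3.6667.
u_2 = v_2 + 3.6667·e_1 = (-2.2222, 1.5556, -0.4444).
‖u_2‖ = 2.7487, so e_2 = (-0.8085, 0.5659, -0.1617).
r_{13} = e_1·v_3 = -2.6667; r_{23} = e_2·v_3 = 0.8085.
u_3 = v_3 + 2.6667·e_1 − 0.8085·e_2 = (-0.2353, -0.2353, 0.3529).
‖u_3‖ = 0.4851, so e_3 = (-0.4851, -0.4851, 0.7276).

e_3 = (-0.4851, -0.4851, 0.7276)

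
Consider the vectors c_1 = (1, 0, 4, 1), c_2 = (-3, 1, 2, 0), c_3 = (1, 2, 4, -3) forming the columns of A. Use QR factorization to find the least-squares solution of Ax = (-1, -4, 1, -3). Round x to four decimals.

x = (-0.1671, 0.0288, 0.2046)

c_1 = (1, 0, 4, 1); ‖c_1‖ = 4.2426, so e_1 = (0.2357, 0.0000, 0.9428, 0.2357).
e_1·c_2 = 0.2357·(-3) + 0.0000·1 + 0.9428·2 + 0.2357·0 = 1.1785.
u_2 = c_2 − 1.1785·e_1 = (-3.2778, 1.0000, 0.8889, -0.2778).
‖u_2‖ = 3.5512, so e_2 = (-0.9230, 0.2816, 0.2503, -0.0782).
e_1·c_3 = 0.2357·1 + 0.0000·2 + 0.9428·4 + 0.2357·(-3) = 3.2998; e_2·c_3 = (-0.9230)·1 + 0.2816·2 + 0.2503·4 + (-0.0782)·(-3) = 0.8761.
u_3 = c_3 − 3.2998·e_1 − 0.8761·e_2 = (1.0308, 1.7533, 0.6696, -3.7093).
‖u_3‖ = 4.2829, so e_3 = (0.2407, 0.4094, 0.1563, -0.8661).
Qᵀb = (0.0000, 0.2816, 0.8763).
Back-substitute: x_3 = 0.8763/4.2829 = 0.2046.
x_2 = (0.2816 − 0.8761·0.2046)/3.5512 = 0.0288.
x_1 = (0.0000 − 1.1785·0.0288 − 3.2998·0.2046)/4.2426 = -0.1671.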